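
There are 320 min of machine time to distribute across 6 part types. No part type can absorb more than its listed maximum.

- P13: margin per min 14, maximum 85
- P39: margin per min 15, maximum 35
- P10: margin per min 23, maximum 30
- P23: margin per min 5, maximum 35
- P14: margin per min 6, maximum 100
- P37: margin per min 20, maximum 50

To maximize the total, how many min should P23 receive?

20

Order the part types by margin per min: P10 23 > P37 20 > P39 15 > P13 14 > P14 6 > P23 5.
Give P10 30 to hit its cap of 30 ; 290 left.
Give P37 50 to hit its cap of 50 ; 240 left.
P39 takes 35 to reach its cap of 35 ; 205 left.
P13 takes 85 to reach its cap of 85 ; 120 left.
P14: +100 to 100 (cap) ; 20 left.
Only 20 left; P23 takes them to reach 20.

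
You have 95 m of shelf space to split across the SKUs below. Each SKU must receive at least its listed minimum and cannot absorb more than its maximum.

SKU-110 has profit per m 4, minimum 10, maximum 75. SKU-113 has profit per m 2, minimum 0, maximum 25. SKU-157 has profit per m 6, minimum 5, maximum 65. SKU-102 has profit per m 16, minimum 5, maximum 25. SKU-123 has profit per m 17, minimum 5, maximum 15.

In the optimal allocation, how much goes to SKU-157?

Meeting every minimum uses 10+0+5+5+5 = 25 m, leaving 70.
Rank by profit per m: SKU-123 17 > SKU-102 16 > SKU-157 6 > SKU-110 4 > SKU-113 2.
Give SKU-123 10 more to hit its cap of 15 → 60 left.
Give SKU-102 20 more to hit its cap of 25 → 40 left.
SKU-157: +40 (room for 60) → 45. Pool exhausted.

45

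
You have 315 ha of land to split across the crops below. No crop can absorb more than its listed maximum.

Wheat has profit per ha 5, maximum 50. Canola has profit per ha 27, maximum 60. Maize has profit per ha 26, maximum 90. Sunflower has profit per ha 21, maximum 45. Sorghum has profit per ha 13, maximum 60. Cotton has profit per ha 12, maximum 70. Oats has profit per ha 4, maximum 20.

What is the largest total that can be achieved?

6405

Order the crops by profit per ha: Canola 27 > Maize 26 > Sunflower 21 > Sorghum 13 > Cotton 12 > Wheat 5 > Oats 4.
Canola takes 60 to reach its cap of 60 ; 255 left.
Maize: +90 to 90 (cap) ; 165 left.
Sunflower takes 45 to reach its cap of 45 ; 120 left.
Give Sorghum 60 to hit its cap of 60 ; 60 left.
Cotton has room for 70 but only 60 remain, so it gets 60.
Total = 27×60 + 26×90 + 21×45 + 13×60 + 12×60 = 6405.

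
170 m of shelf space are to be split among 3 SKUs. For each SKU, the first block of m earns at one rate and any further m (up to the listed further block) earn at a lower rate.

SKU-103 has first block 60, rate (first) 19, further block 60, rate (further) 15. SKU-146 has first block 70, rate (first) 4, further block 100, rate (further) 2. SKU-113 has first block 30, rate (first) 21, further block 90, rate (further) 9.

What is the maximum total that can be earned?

2850

Order all 6 blocks by rate: SKU-113/T1 21 > SKU-103/T1 19 > SKU-103/T2 15 > SKU-113/T2 9 > SKU-146/T1 4 > SKU-146/T2 2.
SKU-113/T1 (21): +30 ; 140 left.
SKU-103 T1 at 19: fill all 60 ; 80 left.
SKU-103/T2 (15): +60 ; 20 left.
SKU-113 T2 at 9: only 20 left, fill 20.
Total = 21×30 + 19×60 + 15×60 + 9×20 = 2850.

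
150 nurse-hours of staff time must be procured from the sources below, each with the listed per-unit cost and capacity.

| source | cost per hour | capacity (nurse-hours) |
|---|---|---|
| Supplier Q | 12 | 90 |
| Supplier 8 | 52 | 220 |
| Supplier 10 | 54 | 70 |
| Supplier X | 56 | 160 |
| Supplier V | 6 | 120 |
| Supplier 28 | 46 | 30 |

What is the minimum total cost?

Use sources in increasing cost order.
Take 120 from Supplier V at 6 — need 30 more.
Supplier Q (12): take the remaining 30 — done.
Supplier 28, Supplier 8, Supplier 10, Supplier X: unused.
Cost = 120×6 + 30×12 = 1080.

1080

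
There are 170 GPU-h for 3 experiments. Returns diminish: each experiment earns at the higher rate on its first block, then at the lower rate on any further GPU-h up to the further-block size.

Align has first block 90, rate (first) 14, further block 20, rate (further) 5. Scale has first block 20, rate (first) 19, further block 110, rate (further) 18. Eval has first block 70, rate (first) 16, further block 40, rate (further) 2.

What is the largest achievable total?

3000

Order all 6 blocks by rate: Scale/tier1 19 > Scale/tier2 18 > Eval/tier1 16 > Align/tier1 14 > Align/tier2 5 > Eval/tier2 2.
Scale/tier1 (19): +20 ; 150 left.
Fill Scale tier2 block (110 at 18) ; 40 left.
Eval tier1 at 16: only 40 left, fill 40.
Total = 19×20 + 18×110 + 16×40 = 3000.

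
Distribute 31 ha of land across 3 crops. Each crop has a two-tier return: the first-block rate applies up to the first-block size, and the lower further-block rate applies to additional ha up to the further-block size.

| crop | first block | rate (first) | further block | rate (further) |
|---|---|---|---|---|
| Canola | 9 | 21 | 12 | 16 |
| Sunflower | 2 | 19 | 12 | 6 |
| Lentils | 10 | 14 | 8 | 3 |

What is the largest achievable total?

Treat each block as its own option and order by rate: Canola/T1 21 > Sunflower/T1 19 > Canola/T2 16 > Lentils/T1 14 > Sunflower/T2 6 > Lentils/T2 3.
Canola/T1 (21): +9 → 22 left.
Sunflower/T1 (19): +2 → 20 left.
Canola T2 at 16: fill all 12 → 8 left.
Lentils T1 at 14: only 8 left, fill 8.
Total = 21×9 + 19×2 + 16×12 + 14×8 = 531.

531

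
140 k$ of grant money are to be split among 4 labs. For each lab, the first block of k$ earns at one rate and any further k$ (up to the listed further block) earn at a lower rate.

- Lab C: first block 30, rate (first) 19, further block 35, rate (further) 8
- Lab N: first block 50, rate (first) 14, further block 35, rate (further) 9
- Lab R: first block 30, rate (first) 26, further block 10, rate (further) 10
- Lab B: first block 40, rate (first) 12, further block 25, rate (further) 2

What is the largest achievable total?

Rank every tier by rate: Lab R/tier1 26 > Lab C/tier1 19 > Lab N/tier1 14 > Lab B/tier1 12 > Lab R/tier2 10 > Lab N/tier2 9 > Lab C/tier2 8 > Lab B/tier2 2.
Lab R/tier1 (26): +30 ; 110 left.
Lab C tier1 at 19: fill all 30 ; 80 left.
Lab N/tier1 (14): +50 ; 30 left.
Lab B/tier1: +30 of 40 at 12; pool empty.
Total = 26×30 + 19×30 + 14×50 + 12×30 = 2410.

2410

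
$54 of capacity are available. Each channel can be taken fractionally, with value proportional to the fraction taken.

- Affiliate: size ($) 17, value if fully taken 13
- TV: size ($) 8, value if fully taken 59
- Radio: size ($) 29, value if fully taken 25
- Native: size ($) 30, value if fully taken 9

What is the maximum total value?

Sort by value density: TV 59/8≈7.38, Radio 25/29≈0.862, Affiliate 13/17≈0.765, Native 9/30≈0.3.
TV: take in full, 8 $ for value 59 → 46 left.
All 29 $ of Radio fit (value 25) → 17 remain.
Take all of Affiliate (17 $, value 13) → 0 $ left.
Total value = 97.

97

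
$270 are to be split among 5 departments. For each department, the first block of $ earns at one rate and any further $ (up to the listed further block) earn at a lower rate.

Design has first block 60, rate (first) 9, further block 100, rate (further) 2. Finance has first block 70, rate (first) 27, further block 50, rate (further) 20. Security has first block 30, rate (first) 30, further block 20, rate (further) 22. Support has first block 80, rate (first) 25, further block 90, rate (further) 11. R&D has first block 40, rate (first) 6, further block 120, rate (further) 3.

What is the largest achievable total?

Treat each block as its own option and order by rate: Security/tier1 30 > Finance/tier1 27 > Support/tier1 25 > Security/tier2 22 > Finance/tier2 20 > Support/tier2 11 > Design/tier1 9 > R&D/tier1 6 > R&D/tier2 3 > Design/tier2 2.
Security/tier1 (30): +30 — 240 left.
Finance tier1 at 27: fill all 70 — 170 left.
Fill Support tier1 block (80 at 25) — 90 left.
Security tier2 at 22: fill all 20 — 70 left.
Finance/tier2 (20): +50 — 20 left.
20 remain; put them into Support tier2 at 11.
Total = 30×30 + 27×70 + 25×80 + 22×20 + 20×50 + 11×20 = 6450.

6450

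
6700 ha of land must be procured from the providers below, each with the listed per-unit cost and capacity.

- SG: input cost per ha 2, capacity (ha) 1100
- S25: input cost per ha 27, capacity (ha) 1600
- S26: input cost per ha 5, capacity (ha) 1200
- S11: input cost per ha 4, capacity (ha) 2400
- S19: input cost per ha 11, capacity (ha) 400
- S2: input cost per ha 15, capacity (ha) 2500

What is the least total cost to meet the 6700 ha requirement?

Fill from the cheapest provider first.
SG (2): use full 1100 ; 5600 ha to go.
S11 at 4: take all 2400 ha ; 3200 still needed.
Take 1200 from S26 at 5 ; need 2000 more.
S19 (11): use full 400 ; 1600 ha to go.
Take 1600 from S2 at 15 to finish.
S25: unused.
Cost = 1100×2 + 2400×4 + 1200×5 + 400×11 + 1600×15 = 46200.

46200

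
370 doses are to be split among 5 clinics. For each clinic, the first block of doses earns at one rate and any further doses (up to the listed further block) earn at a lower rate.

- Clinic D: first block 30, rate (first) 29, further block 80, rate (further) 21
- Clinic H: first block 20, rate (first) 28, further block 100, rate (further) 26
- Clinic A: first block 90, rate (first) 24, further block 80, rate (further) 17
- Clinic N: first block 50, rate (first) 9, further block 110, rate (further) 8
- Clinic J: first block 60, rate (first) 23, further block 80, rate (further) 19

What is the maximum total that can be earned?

9040

Order all 10 blocks by rate: Clinic D/first 29 > Clinic H/first 28 > Clinic H/second 26 > Clinic A/first 24 > Clinic J/first 23 > Clinic D/second 21 > Clinic J/second 19 > Clinic A/second 17 > Clinic N/first 9 > Clinic N/second 8.
Clinic D first at 29: fill all 30 — 340 left.
Clinic H/first (28): +20 — 320 left.
Clinic H/second (26): +100 — 220 left.
Clinic A first at 24: fill all 90 — 130 left.
Clinic J/first (23): +60 — 70 left.
70 remain; put them into Clinic D second at 21.
Total = 29×30 + 28×20 + 26×100 + 24×90 + 23×60 + 21×70 = 9040.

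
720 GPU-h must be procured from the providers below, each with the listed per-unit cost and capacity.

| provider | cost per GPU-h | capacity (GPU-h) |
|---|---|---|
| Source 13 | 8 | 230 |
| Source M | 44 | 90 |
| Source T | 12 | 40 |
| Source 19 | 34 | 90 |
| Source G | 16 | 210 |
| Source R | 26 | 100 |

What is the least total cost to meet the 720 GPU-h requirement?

13540

Cheapest first:
Source 13 at 8: take all 230 GPU-h → 490 still needed.
Source T (12): use full 40 → 450 GPU-h to go.
Source G at 16: take all 210 GPU-h → 240 still needed.
Source R at 26: take all 100 GPU-h → 140 still needed.
Take 90 from Source 19 at 34 → need 50 more.
Source M at 44: take 50 of its 90 → requirement met.
Cost = 230×8 + 40×12 + 210×16 + 100×26 + 90×34 + 50×44 = 13540.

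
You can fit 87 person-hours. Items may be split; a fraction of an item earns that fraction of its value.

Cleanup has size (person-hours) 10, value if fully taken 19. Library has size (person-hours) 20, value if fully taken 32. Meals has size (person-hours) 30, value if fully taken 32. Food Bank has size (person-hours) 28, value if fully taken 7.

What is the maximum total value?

Best value per unit of size first: Cleanup 19/10≈1.9, Library 32/20≈1.6, Meals 32/30≈1.07, Food Bank 7/28≈0.25.
Take all of Cleanup (10 person-hours, value 19) — 77 person-hours left.
All 20 person-hours of Library fit (value 32) — 57 remain.
Take all of Meals (30 person-hours, value 32) — 27 person-hours left.
Only 27 person-hours remain; take 27/28 of Food Bank for value 7×27/28 = 6.75.
Total value = 89.75.

89.75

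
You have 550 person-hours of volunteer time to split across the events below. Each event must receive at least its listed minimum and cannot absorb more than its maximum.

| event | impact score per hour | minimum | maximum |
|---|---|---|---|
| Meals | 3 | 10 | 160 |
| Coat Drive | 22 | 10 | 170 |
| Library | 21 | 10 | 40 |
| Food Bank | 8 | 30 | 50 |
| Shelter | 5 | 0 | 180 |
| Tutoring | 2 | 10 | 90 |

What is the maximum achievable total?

Meeting every minimum uses 10+10+10+30+0+10 = 70 person-hours, leaving 480.
Order the events by impact score per hour: Coat Drive 22 > Library 21 > Food Bank 8 > Shelter 5 > Meals 3 > Tutoring 2.
Coat Drive: +160 to 170 (cap) ; 320 left.
Give Library 30 more to hit its cap of 40 ; 290 left.
Food Bank takes 20 more to reach its cap of 50 ; 270 left.
Shelter: +180 to 180 (cap) ; 90 left.
Meals: +90 (room for 150) → 100. Pool exhausted.
Total = 3×100 + 22×170 + 21×40 + 8×50 + 5×180 + 2×10 = 6200.

6200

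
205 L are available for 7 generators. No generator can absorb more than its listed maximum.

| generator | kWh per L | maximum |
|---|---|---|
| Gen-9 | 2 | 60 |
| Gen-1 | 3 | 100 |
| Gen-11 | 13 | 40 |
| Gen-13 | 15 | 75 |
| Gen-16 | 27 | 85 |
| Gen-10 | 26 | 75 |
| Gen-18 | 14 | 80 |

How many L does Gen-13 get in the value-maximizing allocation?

45

Order the generators by kWh per L: Gen-16 27 > Gen-10 26 > Gen-13 15 > Gen-18 14 > Gen-11 13 > Gen-1 3 > Gen-9 2.
Give Gen-16 85 to hit its cap of 85 ; 120 left.
Give Gen-10 75 to hit its cap of 75 ; 45 left.
Only 45 left; Gen-13 takes them to reach 45.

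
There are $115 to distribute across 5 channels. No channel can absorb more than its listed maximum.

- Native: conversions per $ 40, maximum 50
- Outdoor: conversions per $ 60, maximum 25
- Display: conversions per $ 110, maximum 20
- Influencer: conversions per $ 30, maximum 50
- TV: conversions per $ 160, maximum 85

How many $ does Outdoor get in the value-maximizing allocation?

Highest conversions per $ first: TV 160 > Display 110 > Outdoor 60 > Native 40 > Influencer 30.
TV takes 85 to reach its cap of 85 → 30 left.
Display takes 20 to reach its cap of 20 → 10 left.
Outdoor has room for 25 but only 10 remain, so it gets 10.

10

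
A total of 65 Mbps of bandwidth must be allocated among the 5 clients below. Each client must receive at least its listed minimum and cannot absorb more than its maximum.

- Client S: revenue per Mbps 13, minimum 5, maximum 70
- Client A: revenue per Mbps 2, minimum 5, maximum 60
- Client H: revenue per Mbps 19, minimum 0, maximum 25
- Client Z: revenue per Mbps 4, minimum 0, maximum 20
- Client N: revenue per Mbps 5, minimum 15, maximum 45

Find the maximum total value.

Meeting every minimum uses 5+5+0+0+15 = 25 Mbps, leaving 40.
Order the clients by revenue per Mbps: Client H 19 > Client S 13 > Client N 5 > Client Z 4 > Client A 2.
Client H takes 25 more to reach its cap of 25 — 15 left.
Client S: +15 (room for 65) → 20. Pool exhausted.
Total = 13×20 + 2×5 + 19×25 + 5×15 = 820.

820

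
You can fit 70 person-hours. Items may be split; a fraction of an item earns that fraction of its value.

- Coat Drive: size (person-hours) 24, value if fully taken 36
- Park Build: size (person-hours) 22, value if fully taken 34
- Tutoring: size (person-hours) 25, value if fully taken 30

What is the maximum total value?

98.8

Rank by value-to-size ratio: Park Build 34/22≈1.55, Coat Drive 36/24≈1.5, Tutoring 30/25≈1.2.
Take all of Park Build (22 person-hours, value 34) → 48 person-hours left.
Take all of Coat Drive (24 person-hours, value 36) → 24 person-hours left.
Fill the last 24 person-hours with part of Tutoring: 24/25 of it earns 28.8.
Total value = 98.8.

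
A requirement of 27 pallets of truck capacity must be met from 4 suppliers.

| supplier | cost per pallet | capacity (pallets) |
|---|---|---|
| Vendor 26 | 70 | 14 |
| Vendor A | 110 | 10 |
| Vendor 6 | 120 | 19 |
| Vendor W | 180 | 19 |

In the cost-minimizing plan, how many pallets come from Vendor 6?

Use suppliers in increasing cost order.
Vendor 26 (70): use full 14 → 13 pallets to go.
Vendor A (110): use full 10 → 3 pallets to go.
Vendor 6 (120): take the remaining 3 → done.
Vendor W: unused.

3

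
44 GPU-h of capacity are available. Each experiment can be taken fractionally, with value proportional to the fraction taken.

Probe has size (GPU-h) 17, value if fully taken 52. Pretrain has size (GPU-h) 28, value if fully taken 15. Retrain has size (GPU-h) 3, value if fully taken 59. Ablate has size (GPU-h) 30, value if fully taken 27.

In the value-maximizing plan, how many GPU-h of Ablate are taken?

Rank by value-to-size ratio: Retrain 59/3≈19.7, Probe 52/17≈3.06, Ablate 27/30≈0.9, Pretrain 15/28≈0.536.
Retrain: take in full, 3 GPU-h for value 59 ; 41 left.
All 17 GPU-h of Probe fit (value 52) ; 24 remain.
Fill the last 24 GPU-h with part of Ablate: 24/30 of it earns 21.6.

24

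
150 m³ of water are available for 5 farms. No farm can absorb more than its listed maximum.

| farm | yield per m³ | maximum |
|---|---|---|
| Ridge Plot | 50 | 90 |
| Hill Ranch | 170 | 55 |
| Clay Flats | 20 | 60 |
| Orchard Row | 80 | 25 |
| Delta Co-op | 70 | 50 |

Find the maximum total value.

15850

Order the farms by yield per m³: Hill Ranch 170 > Orchard Row 80 > Delta Co-op 70 > Ridge Plot 50 > Clay Flats 20.
Give Hill Ranch 55 to hit its cap of 55 → 95 left.
Orchard Row takes 25 to reach its cap of 25 → 70 left.
Give Delta Co-op 50 to hit its cap of 50 → 20 left.
Only 20 left; Ridge Plot takes them to reach 20.
Total = 50×20 + 170×55 + 80×25 + 70×50 = 15850.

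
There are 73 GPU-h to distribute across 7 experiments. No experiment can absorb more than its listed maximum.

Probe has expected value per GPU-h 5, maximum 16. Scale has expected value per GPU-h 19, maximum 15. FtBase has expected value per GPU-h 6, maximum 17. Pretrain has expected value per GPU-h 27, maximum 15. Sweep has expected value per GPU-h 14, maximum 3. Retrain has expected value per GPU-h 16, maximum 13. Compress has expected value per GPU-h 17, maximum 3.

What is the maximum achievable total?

1128

Order the experiments by expected value per GPU-h: Pretrain 27 > Scale 19 > Compress 17 > Retrain 16 > Sweep 14 > FtBase 6 > Probe 5.
Give Pretrain 15 to hit its cap of 15 ; 58 left.
Scale takes 15 to reach its cap of 15 ; 43 left.
Compress takes 3 to reach its cap of 3 ; 40 left.
Give Retrain 13 to hit its cap of 13 ; 27 left.
Sweep takes 3 to reach its cap of 3 ; 24 left.
FtBase: +17 to 17 (cap) ; 7 left.
Probe: +7 (room for 16) → 7. Pool exhausted.
Total = 5×7 + 19×15 + 6×17 + 27×15 + 14×3 + 16×13 + 17×3 = 1128.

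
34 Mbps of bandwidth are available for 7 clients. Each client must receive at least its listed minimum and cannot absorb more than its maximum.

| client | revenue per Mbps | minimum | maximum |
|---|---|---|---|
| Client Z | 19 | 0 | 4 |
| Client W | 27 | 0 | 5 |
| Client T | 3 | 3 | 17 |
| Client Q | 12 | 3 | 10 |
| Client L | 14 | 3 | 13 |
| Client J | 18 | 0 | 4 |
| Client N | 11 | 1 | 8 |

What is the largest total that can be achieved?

533

Meeting every minimum uses 0+0+3+3+3+0+1 = 10 Mbps, leaving 24.
Rank by revenue per Mbps: Client W 27 > Client Z 19 > Client J 18 > Client L 14 > Client Q 12 > Client N 11 > Client T 3.
Give Client W 5 more to hit its cap of 5 — 19 left.
Client Z takes 4 more to reach its cap of 4 — 15 left.
Client J takes 4 more to reach its cap of 4 — 11 left.
Give Client L 10 more to hit its cap of 13 — 1 left.
Only 1 left; Client Q takes them to reach 4.
Total = 19×4 + 27×5 + 3×3 + 12×4 + 14×13 + 18×4 + 11×1 = 533.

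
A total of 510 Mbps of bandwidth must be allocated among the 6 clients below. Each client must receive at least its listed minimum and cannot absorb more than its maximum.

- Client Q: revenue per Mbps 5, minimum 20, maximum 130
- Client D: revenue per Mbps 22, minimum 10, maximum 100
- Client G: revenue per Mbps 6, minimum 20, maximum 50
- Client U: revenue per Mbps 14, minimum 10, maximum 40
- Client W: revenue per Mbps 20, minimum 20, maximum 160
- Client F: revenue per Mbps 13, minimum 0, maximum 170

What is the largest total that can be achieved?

8390

Meeting every minimum uses 20+10+20+10+20+0 = 80 Mbps, leaving 430.
Order the clients by revenue per Mbps: Client D 22 > Client W 20 > Client U 14 > Client F 13 > Client G 6 > Client Q 5.
Client D: +90 to 100 (cap) ; 340 left.
Client W: +140 to 160 (cap) ; 200 left.
Client U: +30 to 40 (cap) ; 170 left.
Give Client F 170 more to hit its cap of 170 ; 0 left.
Total = 5×20 + 22×100 + 6×20 + 14×40 + 20×160 + 13×170 = 8390.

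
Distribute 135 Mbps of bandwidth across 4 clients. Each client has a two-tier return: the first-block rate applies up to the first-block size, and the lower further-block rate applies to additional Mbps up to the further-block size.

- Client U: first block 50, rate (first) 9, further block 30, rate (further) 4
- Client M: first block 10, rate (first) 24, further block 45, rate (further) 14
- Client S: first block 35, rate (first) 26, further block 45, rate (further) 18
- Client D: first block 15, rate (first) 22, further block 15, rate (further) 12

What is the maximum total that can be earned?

Order all 8 blocks by rate: Client S/tier1 26 > Client M/tier1 24 > Client D/tier1 22 > Client S/tier2 18 > Client M/tier2 14 > Client D/tier2 12 > Client U/tier1 9 > Client U/tier2 4.
Client S/tier1 (26): +35 — 100 left.
Fill Client M tier1 block (10 at 24) — 90 left.
Client D/tier1 (22): +15 — 75 left.
Fill Client S tier2 block (45 at 18) — 30 left.
30 remain; put them into Client M tier2 at 14.
Total = 26×35 + 24×10 + 22×15 + 18×45 + 14×30 = 2710.

2710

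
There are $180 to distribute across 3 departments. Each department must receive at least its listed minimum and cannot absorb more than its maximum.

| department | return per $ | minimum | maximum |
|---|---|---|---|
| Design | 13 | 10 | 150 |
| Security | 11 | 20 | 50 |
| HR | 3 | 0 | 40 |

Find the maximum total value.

Meeting every minimum uses 10+20+0 = 30 $, leaving 150.
Rank by return per $: Design 13 > Security 11 > HR 3.
Give Design 140 more to hit its cap of 150 — 10 left.
Security has room for 30 more but only 10 remain, so it gets 30.
Total = 13×150 + 11×30 = 2280.

2280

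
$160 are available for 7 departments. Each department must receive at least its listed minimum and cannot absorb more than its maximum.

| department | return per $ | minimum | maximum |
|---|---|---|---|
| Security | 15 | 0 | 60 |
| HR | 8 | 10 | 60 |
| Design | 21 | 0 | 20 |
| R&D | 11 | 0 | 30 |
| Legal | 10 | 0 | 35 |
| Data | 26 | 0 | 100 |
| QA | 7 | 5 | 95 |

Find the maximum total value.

Meeting every minimum uses 0+10+0+0+0+0+5 = 15 $, leaving 145.
Rank by return per $: Data 26 > Design 21 > Security 15 > R&D 11 > Legal 10 > HR 8 > QA 7.
Data: +100 to 100 (cap) ; 45 left.
Design: +20 to 20 (cap) ; 25 left.
Security has room for 60 more but only 25 remain, so it gets 25.
Total = 15×25 + 8×10 + 21×20 + 26×100 + 7×5 = 3510.

3510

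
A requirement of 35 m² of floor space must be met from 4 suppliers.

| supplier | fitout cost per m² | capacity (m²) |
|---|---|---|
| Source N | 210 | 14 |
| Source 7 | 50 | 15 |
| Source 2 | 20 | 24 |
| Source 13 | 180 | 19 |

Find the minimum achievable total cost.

Use suppliers in increasing cost order.
Source 2 at 20: take all 24 m² ; 11 still needed.
Take 11 from Source 7 at 50 to finish.
Source 13, Source N: unused.
Cost = 24×20 + 11×50 = 1030.

1030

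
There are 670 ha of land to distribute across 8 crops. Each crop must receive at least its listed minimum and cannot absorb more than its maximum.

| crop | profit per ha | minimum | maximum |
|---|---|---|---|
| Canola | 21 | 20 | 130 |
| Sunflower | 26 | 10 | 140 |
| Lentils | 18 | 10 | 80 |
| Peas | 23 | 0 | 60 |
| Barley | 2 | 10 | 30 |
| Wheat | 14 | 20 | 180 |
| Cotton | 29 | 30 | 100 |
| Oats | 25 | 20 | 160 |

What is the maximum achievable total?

Meeting every minimum uses 20+10+10+0+10+20+30+20 = 120 ha, leaving 550.
Highest profit per ha first: Cotton 29 > Sunflower 26 > Oats 25 > Peas 23 > Canola 21 > Lentils 18 > Wheat 14 > Barley 2.
Give Cotton 70 more to hit its cap of 100 — 480 left.
Give Sunflower 130 more to hit its cap of 140 — 350 left.
Give Oats 140 more to hit its cap of 160 — 210 left.
Peas: +60 to 60 (cap) — 150 left.
Give Canola 110 more to hit its cap of 130 — 40 left.
Only 40 left; Lentils takes them to reach 50.
Total = 21×130 + 26×140 + 18×50 + 23×60 + 2×10 + 14×20 + 29×100 + 25×160 = 15850.

15850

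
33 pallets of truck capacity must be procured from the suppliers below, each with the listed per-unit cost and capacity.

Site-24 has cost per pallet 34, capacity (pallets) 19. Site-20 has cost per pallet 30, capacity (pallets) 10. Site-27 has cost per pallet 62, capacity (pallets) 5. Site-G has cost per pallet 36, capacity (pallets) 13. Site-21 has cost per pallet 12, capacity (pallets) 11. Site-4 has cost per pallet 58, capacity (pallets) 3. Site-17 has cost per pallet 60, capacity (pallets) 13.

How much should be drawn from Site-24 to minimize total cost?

12

Use suppliers in increasing cost order.
Site-21 (12): use full 11 → 22 pallets to go.
Site-20 (30): use full 10 → 12 pallets to go.
Site-24 (34): take the remaining 12 → done.
Site-G, Site-4, Site-17, Site-27: unused.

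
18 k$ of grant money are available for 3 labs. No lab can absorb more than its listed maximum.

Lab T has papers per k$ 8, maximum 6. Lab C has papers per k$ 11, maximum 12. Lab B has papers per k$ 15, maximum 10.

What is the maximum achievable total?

238

Rank by papers per k$: Lab B 15 > Lab C 11 > Lab T 8.
Lab B: +10 to 10 (cap) — 8 left.
Lab C: +8 (room for 12) → 8. Pool exhausted.
Total = 11×8 + 15×10 = 238.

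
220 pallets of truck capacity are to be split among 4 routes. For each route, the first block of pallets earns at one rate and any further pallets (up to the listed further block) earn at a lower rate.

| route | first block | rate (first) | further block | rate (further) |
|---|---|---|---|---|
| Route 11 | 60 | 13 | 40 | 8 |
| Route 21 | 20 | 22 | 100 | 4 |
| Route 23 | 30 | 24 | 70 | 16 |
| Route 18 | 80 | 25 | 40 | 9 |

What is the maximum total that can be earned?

Treat each block as its own option and order by rate: Route 18/tier1 25 > Route 23/tier1 24 > Route 21/tier1 22 > Route 23/tier2 16 > Route 11/tier1 13 > Route 18/tier2 9 > Route 11/tier2 8 > Route 21/tier2 4.
Route 18/tier1 (25): +80 → 140 left.
Fill Route 23 tier1 block (30 at 24) → 110 left.
Route 21/tier1 (22): +20 → 90 left.
Fill Route 23 tier2 block (70 at 16) → 20 left.
Route 11 tier1 at 13: only 20 left, fill 20.
Total = 25×80 + 24×30 + 22×20 + 16×70 + 13×20 = 4540.

4540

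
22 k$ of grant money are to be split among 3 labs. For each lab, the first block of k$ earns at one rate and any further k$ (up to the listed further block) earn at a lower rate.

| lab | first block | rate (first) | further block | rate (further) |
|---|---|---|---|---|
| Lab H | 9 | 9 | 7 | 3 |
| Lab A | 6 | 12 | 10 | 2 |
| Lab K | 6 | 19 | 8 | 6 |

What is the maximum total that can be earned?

273

Order all 6 blocks by rate: Lab K/T1 19 > Lab A/T1 12 > Lab H/T1 9 > Lab K/T2 6 > Lab H/T2 3 > Lab A/T2 2.
Lab K T1 at 19: fill all 6 — 16 left.
Lab A T1 at 12: fill all 6 — 10 left.
Lab H T1 at 9: fill all 9 — 1 left.
Lab K T2 at 6: only 1 left, fill 1.
Total = 19×6 + 12×6 + 9×9 + 6×1 = 273.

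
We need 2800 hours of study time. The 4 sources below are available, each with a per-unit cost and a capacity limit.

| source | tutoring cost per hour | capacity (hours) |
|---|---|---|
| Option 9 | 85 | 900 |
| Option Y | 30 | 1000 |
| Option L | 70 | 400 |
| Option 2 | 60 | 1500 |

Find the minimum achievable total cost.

Use sources in increasing cost order.
Option Y (30): use full 1000 — 1800 hours to go.
Option 2 (60): use full 1500 — 300 hours to go.
Take 300 from Option L at 70 to finish.
Option 9: unused.
Cost = 1000×30 + 1500×60 + 300×70 = 141000.

141000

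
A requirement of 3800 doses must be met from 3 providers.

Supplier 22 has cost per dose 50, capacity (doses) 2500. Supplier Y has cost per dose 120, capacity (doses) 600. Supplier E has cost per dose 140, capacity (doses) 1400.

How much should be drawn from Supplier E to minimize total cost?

700

Use providers in increasing cost order.
Take 2500 from Supplier 22 at 50 → need 1300 more.
Supplier Y (120): use full 600 → 700 doses to go.
Supplier E (140): take the remaining 700 → done.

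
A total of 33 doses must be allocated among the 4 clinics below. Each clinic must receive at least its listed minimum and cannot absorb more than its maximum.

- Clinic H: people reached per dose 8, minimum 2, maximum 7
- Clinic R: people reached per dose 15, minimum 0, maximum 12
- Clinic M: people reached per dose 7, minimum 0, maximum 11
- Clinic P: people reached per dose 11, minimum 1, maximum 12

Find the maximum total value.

Meeting every minimum uses 2+0+0+1 = 3 doses, leaving 30.
Order the clinics by people reached per dose: Clinic R 15 > Clinic P 11 > Clinic H 8 > Clinic M 7.
Give Clinic R 12 more to hit its cap of 12 — 18 left.
Give Clinic P 11 more to hit its cap of 12 — 7 left.
Clinic H: +5 to 7 (cap) — 2 left.
Clinic M has room for 11 more but only 2 remain, so it gets 2.
Total = 8×7 + 15×12 + 7×2 + 11×12 = 382.

382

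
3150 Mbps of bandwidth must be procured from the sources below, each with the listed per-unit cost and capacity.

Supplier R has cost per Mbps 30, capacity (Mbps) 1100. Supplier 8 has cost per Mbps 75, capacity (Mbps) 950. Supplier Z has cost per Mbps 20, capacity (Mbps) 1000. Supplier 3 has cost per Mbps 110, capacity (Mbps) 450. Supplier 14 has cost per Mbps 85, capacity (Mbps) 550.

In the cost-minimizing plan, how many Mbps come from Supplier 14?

100

Cheapest first:
Supplier Z at 20: take all 1000 Mbps → 2150 still needed.
Supplier R (30): use full 1100 → 1050 Mbps to go.
Take 950 from Supplier 8 at 75 → need 100 more.
Supplier 14 at 85: take 100 of its 550 → requirement met.
Supplier 3: unused.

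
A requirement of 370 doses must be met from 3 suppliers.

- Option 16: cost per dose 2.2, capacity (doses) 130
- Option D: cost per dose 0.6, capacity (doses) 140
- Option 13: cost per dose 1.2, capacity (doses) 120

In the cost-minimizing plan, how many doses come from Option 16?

Use suppliers in increasing cost order.
Option D at 0.6: take all 140 doses → 230 still needed.
Option 13 at 1.2: take all 120 doses → 110 still needed.
Take 110 from Option 16 at 2.2 to finish.

110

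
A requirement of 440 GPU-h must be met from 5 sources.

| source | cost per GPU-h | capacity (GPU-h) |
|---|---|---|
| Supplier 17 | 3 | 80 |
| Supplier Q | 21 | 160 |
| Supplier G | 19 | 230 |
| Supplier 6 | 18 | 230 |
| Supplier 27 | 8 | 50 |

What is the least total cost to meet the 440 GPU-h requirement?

6300

Fill from the cheapest source first.
Supplier 17 (3): use full 80 → 360 GPU-h to go.
Supplier 27 at 8: take all 50 GPU-h → 310 still needed.
Take 230 from Supplier 6 at 18 → need 80 more.
Take 80 from Supplier G at 19 to finish.
Supplier Q: unused.
Cost = 80×3 + 50×8 + 230×18 + 80×19 = 6300.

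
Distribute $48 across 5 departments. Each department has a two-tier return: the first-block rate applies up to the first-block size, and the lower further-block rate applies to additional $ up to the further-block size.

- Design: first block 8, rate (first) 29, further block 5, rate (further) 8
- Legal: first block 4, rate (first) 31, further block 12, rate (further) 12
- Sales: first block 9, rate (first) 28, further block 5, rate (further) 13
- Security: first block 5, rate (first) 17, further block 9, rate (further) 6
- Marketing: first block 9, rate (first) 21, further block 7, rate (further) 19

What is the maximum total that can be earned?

Order all 10 blocks by rate: Legal/first 31 > Design/first 29 > Sales/first 28 > Marketing/first 21 > Marketing/second 19 > Security/first 17 > Sales/second 13 > Legal/second 12 > Design/second 8 > Security/second 6.
Legal/first (31): +4 ; 44 left.
Fill Design first block (8 at 29) ; 36 left.
Fill Sales first block (9 at 28) ; 27 left.
Marketing first at 21: fill all 9 ; 18 left.
Marketing/second (19): +7 ; 11 left.
Security/first (17): +5 ; 6 left.
Sales second at 13: fill all 5 ; 1 left.
Legal/second: +1 of 12 at 12; pool empty.
Total = 31×4 + 29×8 + 28×9 + 21×9 + 19×7 + 17×5 + 13×5 + 12×1 = 1092.

1092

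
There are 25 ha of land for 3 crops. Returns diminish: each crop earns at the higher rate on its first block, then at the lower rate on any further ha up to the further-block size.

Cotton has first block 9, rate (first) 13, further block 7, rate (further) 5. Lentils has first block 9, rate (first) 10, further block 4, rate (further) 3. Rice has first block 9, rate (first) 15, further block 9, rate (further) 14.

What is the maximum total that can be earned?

Rank every tier by rate: Rice/T1 15 > Rice/T2 14 > Cotton/T1 13 > Lentils/T1 10 > Cotton/T2 5 > Lentils/T2 3.
Fill Rice T1 block (9 at 15) → 16 left.
Rice/T2 (14): +9 → 7 left.
Cotton T1 at 13: only 7 left, fill 7.
Total = 15×9 + 14×9 + 13×7 = 352.

352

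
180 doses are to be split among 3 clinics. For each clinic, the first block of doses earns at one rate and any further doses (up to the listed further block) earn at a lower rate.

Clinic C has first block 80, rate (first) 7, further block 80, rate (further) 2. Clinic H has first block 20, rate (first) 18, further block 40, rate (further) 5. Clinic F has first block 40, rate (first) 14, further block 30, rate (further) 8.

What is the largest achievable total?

1770

Order all 6 blocks by rate: Clinic H/tier1 18 > Clinic F/tier1 14 > Clinic F/tier2 8 > Clinic C/tier1 7 > Clinic H/tier2 5 > Clinic C/tier2 2.
Clinic H/tier1 (18): +20 → 160 left.
Clinic F/tier1 (14): +40 → 120 left.
Fill Clinic F tier2 block (30 at 8) → 90 left.
Fill Clinic C tier1 block (80 at 7) → 10 left.
Clinic H/tier2: +10 of 40 at 5; pool empty.
Total = 18×20 + 14×40 + 8×30 + 7×80 + 5×10 = 1770.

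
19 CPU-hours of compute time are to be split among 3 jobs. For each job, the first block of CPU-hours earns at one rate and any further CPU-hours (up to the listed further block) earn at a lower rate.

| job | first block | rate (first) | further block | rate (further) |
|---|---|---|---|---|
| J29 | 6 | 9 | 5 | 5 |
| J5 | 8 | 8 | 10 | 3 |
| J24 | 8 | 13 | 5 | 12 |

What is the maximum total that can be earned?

Order all 6 blocks by rate: J24/tier1 13 > J24/tier2 12 > J29/tier1 9 > J5/tier1 8 > J29/tier2 5 > J5/tier2 3.
Fill J24 tier1 block (8 at 13) → 11 left.
J24/tier2 (12): +5 → 6 left.
J29/tier1 (9): +6 → 0 left.
Total = 13×8 + 12×5 + 9×6 = 218.

218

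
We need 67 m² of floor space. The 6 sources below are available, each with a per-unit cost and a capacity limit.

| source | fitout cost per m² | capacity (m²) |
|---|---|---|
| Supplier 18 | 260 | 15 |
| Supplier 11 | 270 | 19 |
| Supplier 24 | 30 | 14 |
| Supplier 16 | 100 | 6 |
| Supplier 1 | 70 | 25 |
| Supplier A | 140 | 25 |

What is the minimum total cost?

Use sources in increasing cost order.
Take 14 from Supplier 24 at 30 ; need 53 more.
Supplier 1 (70): use full 25 ; 28 m² to go.
Take 6 from Supplier 16 at 100 ; need 22 more.
Take 22 from Supplier A at 140 to finish.
Supplier 18, Supplier 11: unused.
Cost = 14×30 + 25×70 + 6×100 + 22×140 = 5850.

5850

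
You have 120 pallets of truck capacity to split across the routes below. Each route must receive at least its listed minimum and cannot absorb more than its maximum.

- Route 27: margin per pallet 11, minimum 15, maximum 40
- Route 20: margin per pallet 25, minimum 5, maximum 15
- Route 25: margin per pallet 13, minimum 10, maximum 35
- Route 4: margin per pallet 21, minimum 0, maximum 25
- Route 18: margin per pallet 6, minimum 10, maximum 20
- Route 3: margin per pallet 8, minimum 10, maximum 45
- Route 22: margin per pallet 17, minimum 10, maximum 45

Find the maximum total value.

Meeting every minimum uses 15+5+10+0+10+10+10 = 60 pallets, leaving 60.
Rank by margin per pallet: Route 20 25 > Route 4 21 > Route 22 17 > Route 25 13 > Route 27 11 > Route 3 8 > Route 18 6.
Route 20 takes 10 more to reach its cap of 15 → 50 left.
Route 4: +25 to 25 (cap) → 25 left.
Only 25 left; Route 22 takes them to reach 35.
Total = 11×15 + 25×15 + 13×10 + 21×25 + 6×10 + 8×10 + 17×35 = 1930.

1930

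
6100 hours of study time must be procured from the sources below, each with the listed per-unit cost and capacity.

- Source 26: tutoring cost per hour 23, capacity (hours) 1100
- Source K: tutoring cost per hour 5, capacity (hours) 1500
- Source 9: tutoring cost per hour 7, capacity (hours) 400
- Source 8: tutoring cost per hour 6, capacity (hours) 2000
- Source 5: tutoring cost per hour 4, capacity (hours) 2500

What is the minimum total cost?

Use sources in increasing cost order.
Source 5 at 4: take all 2500 hours — 3600 still needed.
Source K at 5: take all 1500 hours — 2100 still needed.
Source 8 (6): use full 2000 — 100 hours to go.
Source 9 (7): take the remaining 100 — done.
Source 26: unused.
Cost = 2500×4 + 1500×5 + 2000×6 + 100×7 = 30200.

30200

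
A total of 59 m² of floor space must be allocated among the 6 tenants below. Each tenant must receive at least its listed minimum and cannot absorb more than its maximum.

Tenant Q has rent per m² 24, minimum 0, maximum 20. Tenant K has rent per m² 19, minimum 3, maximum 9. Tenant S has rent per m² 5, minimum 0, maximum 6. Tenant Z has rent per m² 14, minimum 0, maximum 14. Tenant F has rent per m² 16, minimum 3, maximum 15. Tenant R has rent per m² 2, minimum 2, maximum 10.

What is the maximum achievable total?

Meeting every minimum uses 0+3+0+0+3+2 = 8 m², leaving 51.
Highest rent per m² first: Tenant Q 24 > Tenant K 19 > Tenant F 16 > Tenant Z 14 > Tenant S 5 > Tenant R 2.
Give Tenant Q 20 more to hit its cap of 20 — 31 left.
Give Tenant K 6 more to hit its cap of 9 — 25 left.
Tenant F: +12 to 15 (cap) — 13 left.
Only 13 left; Tenant Z takes them to reach 13.
Total = 24×20 + 19×9 + 14×13 + 16×15 + 2×2 = 1077.

1077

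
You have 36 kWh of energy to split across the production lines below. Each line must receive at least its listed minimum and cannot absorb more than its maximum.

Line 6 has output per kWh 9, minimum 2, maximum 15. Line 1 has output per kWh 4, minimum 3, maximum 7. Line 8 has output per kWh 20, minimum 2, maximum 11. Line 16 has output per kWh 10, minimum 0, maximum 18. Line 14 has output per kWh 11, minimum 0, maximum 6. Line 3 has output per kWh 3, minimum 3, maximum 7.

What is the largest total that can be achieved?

Meeting every minimum uses 2+3+2+0+0+3 = 10 kWh, leaving 26.
Order the production lines by output per kWh: Line 8 20 > Line 14 11 > Line 16 10 > Line 6 9 > Line 1 4 > Line 3 3.
Line 8: +9 to 11 (cap) ; 17 left.
Line 14: +6 to 6 (cap) ; 11 left.
Only 11 left; Line 16 takes them to reach 11.
Total = 9×2 + 4×3 + 20×11 + 10×11 + 11×6 + 3×3 = 435.

435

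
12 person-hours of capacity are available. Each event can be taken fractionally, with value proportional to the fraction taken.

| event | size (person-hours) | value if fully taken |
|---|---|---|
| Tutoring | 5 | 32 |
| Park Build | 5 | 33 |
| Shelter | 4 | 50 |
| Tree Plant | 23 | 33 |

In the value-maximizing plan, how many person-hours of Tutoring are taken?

Rank by value-to-size ratio: Shelter 50/4≈12.5, Park Build 33/5≈6.6, Tutoring 32/5≈6.4, Tree Plant 33/23≈1.43.
All 4 person-hours of Shelter fit (value 50) — 8 remain.
All 5 person-hours of Park Build fit (value 33) — 3 remain.
Fill the last 3 person-hours with part of Tutoring: 3/5 of it earns 19.2.

3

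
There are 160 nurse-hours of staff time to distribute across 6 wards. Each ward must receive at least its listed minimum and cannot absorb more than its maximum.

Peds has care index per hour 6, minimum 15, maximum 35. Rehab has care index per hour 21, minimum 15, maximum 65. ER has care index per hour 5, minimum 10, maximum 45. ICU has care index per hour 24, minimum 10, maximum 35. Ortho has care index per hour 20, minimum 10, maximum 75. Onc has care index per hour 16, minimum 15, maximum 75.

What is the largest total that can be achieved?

2985

Meeting every minimum uses 15+15+10+10+10+15 = 75 nurse-hours, leaving 85.
Rank by care index per hour: ICU 24 > Rehab 21 > Ortho 20 > Onc 16 > Peds 6 > ER 5.
ICU takes 25 more to reach its cap of 35 → 60 left.
Rehab: +50 to 65 (cap) → 10 left.
Ortho: +10 (room for 65) → 20. Pool exhausted.
Total = 6×15 + 21×65 + 5×10 + 24×35 + 20×20 + 16×15 = 2985.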